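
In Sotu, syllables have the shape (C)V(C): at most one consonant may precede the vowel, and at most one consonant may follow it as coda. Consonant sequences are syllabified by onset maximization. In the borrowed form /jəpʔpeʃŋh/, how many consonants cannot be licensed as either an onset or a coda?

The consonants /ʔ/, /ŋ/, /h/ cannot be parsed into a legal (C)V(C) syllable (at most one coda consonant is licensed; onsets are limited to one consonant).

3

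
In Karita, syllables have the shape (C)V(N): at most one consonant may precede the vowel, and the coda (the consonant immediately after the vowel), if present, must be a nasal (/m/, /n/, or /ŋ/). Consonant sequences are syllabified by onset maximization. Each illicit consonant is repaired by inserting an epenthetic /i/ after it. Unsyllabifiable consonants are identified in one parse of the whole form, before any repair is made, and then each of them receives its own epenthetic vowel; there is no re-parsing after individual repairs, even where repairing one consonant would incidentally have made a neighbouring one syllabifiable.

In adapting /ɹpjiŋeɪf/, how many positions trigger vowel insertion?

3

The unsyllabifiable consonants are /ɹ/, /p/, /f/; each receives one epenthetic vowel.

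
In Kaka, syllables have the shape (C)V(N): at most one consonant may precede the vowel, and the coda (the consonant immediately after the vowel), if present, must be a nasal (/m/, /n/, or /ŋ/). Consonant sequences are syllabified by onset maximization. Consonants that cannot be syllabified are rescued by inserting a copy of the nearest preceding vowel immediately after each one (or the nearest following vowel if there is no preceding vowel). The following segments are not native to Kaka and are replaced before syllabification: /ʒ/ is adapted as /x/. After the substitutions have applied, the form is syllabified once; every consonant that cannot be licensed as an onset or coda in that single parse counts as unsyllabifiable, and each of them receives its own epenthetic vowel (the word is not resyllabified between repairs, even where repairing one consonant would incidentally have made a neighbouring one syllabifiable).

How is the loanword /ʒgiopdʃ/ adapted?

Substitution: /ʒ/ → /x/, giving /xgiopdʃ/.
Syllabifying with onset maximization leaves /x/, /p/, /d/, /ʃ/ stranded (only a nasal (/m/, /n/, or /ŋ/) is licensed in coda position; onsets are limited to one consonant).
Inserting the epenthetic vowel yields /x/ → /xi/, /p/ → /po/, /d/ → /do/, /ʃ/ → /ʃo/.

xigiopodoʃo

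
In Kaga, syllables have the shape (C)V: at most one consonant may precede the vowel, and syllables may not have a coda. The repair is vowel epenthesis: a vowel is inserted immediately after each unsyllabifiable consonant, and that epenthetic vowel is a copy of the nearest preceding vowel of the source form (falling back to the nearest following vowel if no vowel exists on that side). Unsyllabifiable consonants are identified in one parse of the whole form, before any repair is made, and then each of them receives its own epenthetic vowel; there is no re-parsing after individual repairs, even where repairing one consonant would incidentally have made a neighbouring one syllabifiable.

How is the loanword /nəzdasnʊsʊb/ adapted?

Under (C)V, the unsyllabifiable consonants are /z/, /s/, /b/ (no codas are permitted; onsets are limited to one consonant).
Each unlicensed consonant becomes the onset of a new syllable: /z/ → /zə/, /s/ → /sa/, /b/ → /bʊ/.

nəzədasanʊsʊbʊ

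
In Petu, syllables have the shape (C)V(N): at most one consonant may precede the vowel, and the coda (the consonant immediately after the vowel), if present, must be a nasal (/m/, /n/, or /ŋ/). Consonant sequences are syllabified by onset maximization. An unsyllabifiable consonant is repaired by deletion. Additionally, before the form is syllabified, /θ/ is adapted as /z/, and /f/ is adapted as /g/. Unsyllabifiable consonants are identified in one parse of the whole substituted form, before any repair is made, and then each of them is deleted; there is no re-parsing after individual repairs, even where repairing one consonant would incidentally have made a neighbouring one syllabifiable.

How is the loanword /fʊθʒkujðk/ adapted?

gʊku

Substitution: /f/ → /g/, /θ/ → /z/, giving /gʊzʒkujðk/.
Under (C)V(N), the unsyllabifiable consonants are /z/, /ʒ/, /j/, /ð/, /k/ (only a nasal (/m/, /n/, or /ŋ/) is licensed in coda position; onsets are limited to one consonant).
Each unlicensed consonant is deleted: /z/, /ʒ/, /j/, /ð/, /k/.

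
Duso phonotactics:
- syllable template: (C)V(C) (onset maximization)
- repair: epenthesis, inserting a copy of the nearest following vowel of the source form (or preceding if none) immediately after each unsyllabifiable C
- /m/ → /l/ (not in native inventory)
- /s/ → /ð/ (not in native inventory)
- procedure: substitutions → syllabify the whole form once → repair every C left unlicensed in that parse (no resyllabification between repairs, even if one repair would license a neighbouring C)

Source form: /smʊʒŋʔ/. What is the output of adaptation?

Substitution: /s/ → /ð/, /m/ → /l/, giving /ðlʊʒŋʔ/.
Syllabifying with onset maximization leaves /ð/, /ŋ/, /ʔ/ stranded (at most one coda consonant is licensed; onsets are limited to one consonant).
Epenthesis after each stranded consonant: /ð/ → /ðʊ/, /ŋ/ → /ŋʊ/, /ʔ/ → /ʔʊ/.

ðʊlʊʒŋʊʔʊ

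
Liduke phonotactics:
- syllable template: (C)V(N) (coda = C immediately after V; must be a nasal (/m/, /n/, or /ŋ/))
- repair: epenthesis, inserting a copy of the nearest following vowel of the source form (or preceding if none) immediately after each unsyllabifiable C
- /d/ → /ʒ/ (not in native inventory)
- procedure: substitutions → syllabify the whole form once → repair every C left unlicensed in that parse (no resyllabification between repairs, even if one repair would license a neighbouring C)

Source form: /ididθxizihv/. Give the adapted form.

iʒiʒiθixizihivi

Substitution: /d/ → /ʒ/, giving /iʒiʒθxizihv/.
Under (C)V(N), the unsyllabifiable consonants are /ʒ/, /θ/, /h/, /v/ (only a nasal (/m/, /n/, or /ŋ/) is licensed in coda position; onsets are limited to one consonant).
Each unlicensed consonant becomes the onset of a new syllable: /ʒ/ → /ʒi/, /θ/ → /θi/, /h/ → /hi/, /v/ → /vi/.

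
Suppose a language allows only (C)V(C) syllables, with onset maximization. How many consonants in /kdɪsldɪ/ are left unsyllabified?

Under (C)V(C), the unsyllabifiable consonants are /k/, /l/ (at most one coda consonant is licensed; onsets are limited to one consonant).

2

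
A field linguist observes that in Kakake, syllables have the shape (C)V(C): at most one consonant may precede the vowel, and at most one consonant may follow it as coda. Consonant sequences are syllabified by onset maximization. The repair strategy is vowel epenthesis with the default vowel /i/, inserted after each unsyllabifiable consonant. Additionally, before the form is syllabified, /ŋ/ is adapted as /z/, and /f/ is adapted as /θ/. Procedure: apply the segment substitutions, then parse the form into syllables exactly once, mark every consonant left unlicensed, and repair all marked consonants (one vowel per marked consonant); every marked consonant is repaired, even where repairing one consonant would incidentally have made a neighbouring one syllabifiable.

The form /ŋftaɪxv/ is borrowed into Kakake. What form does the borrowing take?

ziθitaɪxvi

Substitution: /ŋ/ → /z/, /f/ → /θ/, giving /zθtaɪxv/.
The consonants /z/, /θ/, /v/ cannot be parsed into a legal (C)V(C) syllable (at most one coda consonant is licensed; onsets are limited to one consonant).
Epenthesis after each stranded consonant: /z/ → /zi/, /θ/ → /θi/, /v/ → /vi/.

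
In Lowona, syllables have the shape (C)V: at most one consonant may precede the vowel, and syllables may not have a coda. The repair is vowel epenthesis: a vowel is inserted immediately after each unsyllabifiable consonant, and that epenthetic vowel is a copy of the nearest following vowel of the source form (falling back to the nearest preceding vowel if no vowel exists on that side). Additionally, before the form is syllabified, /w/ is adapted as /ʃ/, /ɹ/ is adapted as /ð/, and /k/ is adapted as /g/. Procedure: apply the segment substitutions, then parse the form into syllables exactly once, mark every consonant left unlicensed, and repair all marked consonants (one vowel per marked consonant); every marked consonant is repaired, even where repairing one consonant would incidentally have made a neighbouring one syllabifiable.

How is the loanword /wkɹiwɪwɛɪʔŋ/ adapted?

Substitution: /w/ → /ʃ/, /k/ → /g/, /ɹ/ → /ð/, giving /ʃgðiʃɪʃɛɪʔŋ/.
The consonants /ʃ/, /g/, /ʔ/, /ŋ/ cannot be parsed into a legal (C)V syllable (no codas are permitted; onsets are limited to one consonant).
Inserting the epenthetic vowel yields /ʃ/ → /ʃi/, /g/ → /gi/, /ʔ/ → /ʔɪ/, /ŋ/ → /ŋɪ/.

ʃigiðiʃɪʃɛɪʔɪŋɪ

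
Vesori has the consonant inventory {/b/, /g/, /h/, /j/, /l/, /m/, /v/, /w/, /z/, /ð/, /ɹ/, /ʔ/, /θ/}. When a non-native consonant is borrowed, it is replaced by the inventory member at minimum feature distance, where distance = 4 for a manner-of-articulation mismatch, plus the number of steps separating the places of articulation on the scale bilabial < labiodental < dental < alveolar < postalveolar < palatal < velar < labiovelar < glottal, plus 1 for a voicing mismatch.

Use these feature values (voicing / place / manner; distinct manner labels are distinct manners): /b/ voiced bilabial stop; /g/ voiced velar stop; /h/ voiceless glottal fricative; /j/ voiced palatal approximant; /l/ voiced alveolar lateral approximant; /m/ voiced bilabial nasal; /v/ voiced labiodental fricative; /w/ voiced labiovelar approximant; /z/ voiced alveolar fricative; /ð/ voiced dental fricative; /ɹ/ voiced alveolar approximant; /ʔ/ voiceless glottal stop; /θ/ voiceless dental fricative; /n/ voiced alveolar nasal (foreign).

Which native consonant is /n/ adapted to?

/m/ is closest: same manner (nasal), place distance 3 (alveolar→bilabial), same voicing; total 3. Next closest is /l/ at distance 4.

m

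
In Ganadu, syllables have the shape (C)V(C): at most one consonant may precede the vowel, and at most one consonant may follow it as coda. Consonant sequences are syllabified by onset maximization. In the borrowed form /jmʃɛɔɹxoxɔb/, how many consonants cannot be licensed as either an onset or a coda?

2

The consonants /j/, /m/ cannot be parsed into a legal (C)V(C) syllable (at most one coda consonant is licensed; onsets are limited to one consonant).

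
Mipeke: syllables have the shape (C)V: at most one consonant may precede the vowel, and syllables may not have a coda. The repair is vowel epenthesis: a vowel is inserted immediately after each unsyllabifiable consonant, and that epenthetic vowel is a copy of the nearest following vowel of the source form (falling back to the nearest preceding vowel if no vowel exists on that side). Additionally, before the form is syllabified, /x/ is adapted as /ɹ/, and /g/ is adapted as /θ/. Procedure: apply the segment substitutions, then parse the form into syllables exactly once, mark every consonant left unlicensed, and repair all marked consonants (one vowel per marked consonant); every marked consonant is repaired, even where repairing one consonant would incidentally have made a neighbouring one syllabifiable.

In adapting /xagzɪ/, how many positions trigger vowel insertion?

After substitution the input is /ɹaθzɪ/.
The unsyllabifiable consonants are /θ/; each receives one epenthetic vowel.

1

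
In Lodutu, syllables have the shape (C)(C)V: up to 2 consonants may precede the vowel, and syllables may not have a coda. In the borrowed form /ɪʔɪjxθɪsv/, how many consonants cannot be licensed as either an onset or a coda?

3

Under (C)(C)V, the unsyllabifiable consonants are /j/, /s/, /v/ (no codas are permitted; onsets may contain at most 2 consonants).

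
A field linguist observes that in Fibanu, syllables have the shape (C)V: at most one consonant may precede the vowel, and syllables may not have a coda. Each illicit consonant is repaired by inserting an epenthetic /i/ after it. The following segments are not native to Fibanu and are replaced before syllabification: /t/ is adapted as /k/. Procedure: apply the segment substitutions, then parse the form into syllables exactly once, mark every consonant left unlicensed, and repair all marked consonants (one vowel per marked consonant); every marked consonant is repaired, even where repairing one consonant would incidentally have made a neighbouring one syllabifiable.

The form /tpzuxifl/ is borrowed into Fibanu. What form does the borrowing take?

Substitution: /t/ → /k/, giving /kpzuxifl/.
Syllabifying with onset maximization leaves /k/, /p/, /f/, /l/ stranded (no codas are permitted; onsets are limited to one consonant).
Inserting the epenthetic vowel yields /k/ → /ki/, /p/ → /pi/, /f/ → /fi/, /l/ → /li/.

kipizuxifili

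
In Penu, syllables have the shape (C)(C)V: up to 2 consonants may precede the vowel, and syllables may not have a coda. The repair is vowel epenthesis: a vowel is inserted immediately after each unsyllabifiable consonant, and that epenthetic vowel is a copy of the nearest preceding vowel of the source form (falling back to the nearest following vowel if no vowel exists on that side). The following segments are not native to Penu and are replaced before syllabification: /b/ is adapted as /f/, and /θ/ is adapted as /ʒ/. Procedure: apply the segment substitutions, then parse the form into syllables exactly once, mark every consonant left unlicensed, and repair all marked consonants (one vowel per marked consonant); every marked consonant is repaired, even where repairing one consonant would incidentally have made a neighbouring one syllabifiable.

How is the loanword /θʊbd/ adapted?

Substitution: /θ/ → /ʒ/, /b/ → /f/, giving /ʒʊfd/.
Under (C)(C)V, the unsyllabifiable consonants are /f/, /d/ (no codas are permitted; onsets may contain at most 2 consonants).
Each unlicensed consonant becomes the onset of a new syllable: /f/ → /fʊ/, /d/ → /dʊ/.

ʒʊfʊdʊ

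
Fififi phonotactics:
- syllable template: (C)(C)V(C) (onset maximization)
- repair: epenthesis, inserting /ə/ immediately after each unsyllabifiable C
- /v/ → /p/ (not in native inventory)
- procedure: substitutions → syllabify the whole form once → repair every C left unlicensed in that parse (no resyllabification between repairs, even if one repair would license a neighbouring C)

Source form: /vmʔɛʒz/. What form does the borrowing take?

pəmʔɛʒzə

Substitution: /v/ → /p/, giving /pmʔɛʒz/.
Under (C)(C)V(C), the unsyllabifiable consonants are /p/, /z/ (at most one coda consonant is licensed; onsets may contain at most 2 consonants).
Epenthesis after each stranded consonant: /p/ → /pə/, /z/ → /zə/.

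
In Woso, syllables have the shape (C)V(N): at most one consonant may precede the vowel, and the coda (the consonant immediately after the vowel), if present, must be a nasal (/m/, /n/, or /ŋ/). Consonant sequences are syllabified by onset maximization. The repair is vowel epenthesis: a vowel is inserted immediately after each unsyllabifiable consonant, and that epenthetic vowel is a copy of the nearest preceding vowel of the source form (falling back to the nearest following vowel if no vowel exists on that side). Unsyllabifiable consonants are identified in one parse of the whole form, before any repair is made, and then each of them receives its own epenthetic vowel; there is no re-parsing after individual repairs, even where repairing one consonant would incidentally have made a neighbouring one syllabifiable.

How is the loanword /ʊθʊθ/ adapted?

Under (C)V(N), the unsyllabifiable consonants are /θ/ (only a nasal (/m/, /n/, or /ŋ/) is licensed in coda position; onsets are limited to one consonant).
Each unlicensed consonant becomes the onset of a new syllable: /θ/ → /θʊ/.

ʊθʊθʊ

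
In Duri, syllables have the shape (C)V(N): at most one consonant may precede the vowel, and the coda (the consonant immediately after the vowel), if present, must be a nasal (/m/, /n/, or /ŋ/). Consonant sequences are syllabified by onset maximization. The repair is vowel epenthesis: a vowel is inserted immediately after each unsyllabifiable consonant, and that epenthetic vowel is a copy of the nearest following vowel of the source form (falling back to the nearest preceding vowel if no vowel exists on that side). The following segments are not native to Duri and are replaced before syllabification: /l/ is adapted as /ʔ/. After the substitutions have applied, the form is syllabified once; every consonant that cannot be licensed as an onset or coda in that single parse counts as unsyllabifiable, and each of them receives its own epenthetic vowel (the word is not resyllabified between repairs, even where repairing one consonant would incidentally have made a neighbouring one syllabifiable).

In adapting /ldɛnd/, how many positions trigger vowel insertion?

After substitution the input is /ʔdɛnd/.
The unsyllabifiable consonants are /ʔ/, /d/; each receives one epenthetic vowel.

2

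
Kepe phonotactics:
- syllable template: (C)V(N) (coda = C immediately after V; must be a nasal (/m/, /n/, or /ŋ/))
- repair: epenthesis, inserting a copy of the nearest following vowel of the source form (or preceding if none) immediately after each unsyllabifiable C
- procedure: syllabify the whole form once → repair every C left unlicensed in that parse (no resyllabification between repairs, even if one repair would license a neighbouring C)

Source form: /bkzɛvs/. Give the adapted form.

Syllabifying with onset maximization leaves /b/, /k/, /v/, /s/ stranded (only a nasal (/m/, /n/, or /ŋ/) is licensed in coda position; onsets are limited to one consonant).
Each unlicensed consonant becomes the onset of a new syllable: /b/ → /bɛ/, /k/ → /kɛ/, /v/ → /vɛ/, /s/ → /sɛ/.

bɛkɛzɛvɛsɛ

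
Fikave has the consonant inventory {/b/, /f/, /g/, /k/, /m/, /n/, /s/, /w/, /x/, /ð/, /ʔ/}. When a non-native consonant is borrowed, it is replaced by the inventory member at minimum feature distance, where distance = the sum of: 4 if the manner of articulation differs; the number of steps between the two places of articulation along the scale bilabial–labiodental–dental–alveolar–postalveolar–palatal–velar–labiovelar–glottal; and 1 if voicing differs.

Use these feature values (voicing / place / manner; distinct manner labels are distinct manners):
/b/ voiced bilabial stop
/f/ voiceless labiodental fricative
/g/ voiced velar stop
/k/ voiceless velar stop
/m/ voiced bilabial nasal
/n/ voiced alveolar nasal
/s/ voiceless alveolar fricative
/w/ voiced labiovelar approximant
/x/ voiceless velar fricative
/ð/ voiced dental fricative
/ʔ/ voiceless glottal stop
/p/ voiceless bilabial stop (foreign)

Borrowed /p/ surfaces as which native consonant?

b

/b/ is closest: same manner (stop), place distance 0 (bilabial→bilabial), voicing differs (+1); total 1. Next closest is /f/ at distance 5.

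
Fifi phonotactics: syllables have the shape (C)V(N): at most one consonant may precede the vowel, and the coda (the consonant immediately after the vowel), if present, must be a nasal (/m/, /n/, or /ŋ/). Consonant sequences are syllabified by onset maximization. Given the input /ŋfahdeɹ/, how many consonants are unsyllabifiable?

Under (C)V(N), the unsyllabifiable consonants are /ŋ/, /h/, /ɹ/ (only a nasal (/m/, /n/, or /ŋ/) is licensed in coda position; onsets are limited to one consonant).

3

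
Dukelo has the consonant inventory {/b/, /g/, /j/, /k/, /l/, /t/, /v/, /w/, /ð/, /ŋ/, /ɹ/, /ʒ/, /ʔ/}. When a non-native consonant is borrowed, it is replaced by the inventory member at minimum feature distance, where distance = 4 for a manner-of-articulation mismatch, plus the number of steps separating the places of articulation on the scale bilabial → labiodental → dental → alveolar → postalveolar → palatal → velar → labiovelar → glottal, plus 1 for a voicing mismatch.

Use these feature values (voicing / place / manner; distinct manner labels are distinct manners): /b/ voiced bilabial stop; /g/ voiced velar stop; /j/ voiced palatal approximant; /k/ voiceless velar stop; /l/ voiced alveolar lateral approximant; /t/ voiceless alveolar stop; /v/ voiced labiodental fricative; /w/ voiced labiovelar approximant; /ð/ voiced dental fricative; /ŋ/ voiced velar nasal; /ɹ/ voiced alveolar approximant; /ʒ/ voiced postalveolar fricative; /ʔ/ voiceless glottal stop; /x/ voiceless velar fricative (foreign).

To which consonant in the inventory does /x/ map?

ʒ

/ʒ/ is closest: same manner (fricative), place distance 2 (velar→postalveolar), voicing differs (+1); total 3. Next closest is /k/ at distance 4.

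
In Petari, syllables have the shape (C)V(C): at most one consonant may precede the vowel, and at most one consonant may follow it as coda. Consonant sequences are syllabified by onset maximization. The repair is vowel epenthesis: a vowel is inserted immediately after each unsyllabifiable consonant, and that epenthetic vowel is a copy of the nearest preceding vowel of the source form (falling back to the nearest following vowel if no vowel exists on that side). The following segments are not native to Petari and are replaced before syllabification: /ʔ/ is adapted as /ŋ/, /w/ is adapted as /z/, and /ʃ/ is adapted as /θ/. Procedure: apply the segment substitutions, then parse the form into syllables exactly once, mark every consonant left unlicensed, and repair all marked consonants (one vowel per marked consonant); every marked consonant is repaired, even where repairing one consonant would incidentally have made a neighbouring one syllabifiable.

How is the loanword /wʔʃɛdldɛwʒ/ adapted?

zɛŋɛθɛdlɛdɛzʒɛ

Substitution: /w/ → /z/, /ʔ/ → /ŋ/, /ʃ/ → /θ/, giving /zŋθɛdldɛzʒ/.
Syllabifying with onset maximization leaves /z/, /ŋ/, /l/, /ʒ/ stranded (at most one coda consonant is licensed; onsets are limited to one consonant).
Each unlicensed consonant becomes the onset of a new syllable: /z/ → /zɛ/, /ŋ/ → /ŋɛ/, /l/ → /lɛ/, /ʒ/ → /ʒɛ/.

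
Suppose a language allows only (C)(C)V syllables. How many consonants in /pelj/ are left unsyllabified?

2

Syllabifying with onset maximization leaves /l/, /j/ stranded (no codas are permitted; onsets may contain at most 2 consonants).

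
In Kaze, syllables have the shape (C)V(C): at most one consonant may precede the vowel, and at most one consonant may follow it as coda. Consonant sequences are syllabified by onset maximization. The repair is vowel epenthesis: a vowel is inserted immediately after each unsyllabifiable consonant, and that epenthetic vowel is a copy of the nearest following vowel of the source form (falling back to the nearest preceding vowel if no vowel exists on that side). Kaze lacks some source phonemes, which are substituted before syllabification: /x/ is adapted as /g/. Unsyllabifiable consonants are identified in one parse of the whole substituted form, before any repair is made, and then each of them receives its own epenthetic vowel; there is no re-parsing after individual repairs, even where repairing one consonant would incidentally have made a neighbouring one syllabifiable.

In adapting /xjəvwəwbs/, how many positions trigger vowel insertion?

After substitution the input is /gjəvwəwbs/.
The unsyllabifiable consonants are /g/, /b/, /s/; each receives one epenthetic vowel.

3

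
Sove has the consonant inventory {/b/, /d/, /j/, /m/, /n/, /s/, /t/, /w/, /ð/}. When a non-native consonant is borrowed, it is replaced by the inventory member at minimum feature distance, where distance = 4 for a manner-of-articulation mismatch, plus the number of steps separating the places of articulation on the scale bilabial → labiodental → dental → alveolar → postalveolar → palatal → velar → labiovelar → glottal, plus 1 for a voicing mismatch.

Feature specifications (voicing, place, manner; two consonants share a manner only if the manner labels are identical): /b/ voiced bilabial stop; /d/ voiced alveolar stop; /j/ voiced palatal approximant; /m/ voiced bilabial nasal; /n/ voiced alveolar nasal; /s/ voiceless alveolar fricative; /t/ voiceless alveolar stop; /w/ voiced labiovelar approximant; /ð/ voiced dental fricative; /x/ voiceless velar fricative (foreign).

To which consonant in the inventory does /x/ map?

s

/s/ is closest: same manner (fricative), place distance 3 (velar→alveolar), same voicing; total 3. Next closest is /ð/ at distance 5.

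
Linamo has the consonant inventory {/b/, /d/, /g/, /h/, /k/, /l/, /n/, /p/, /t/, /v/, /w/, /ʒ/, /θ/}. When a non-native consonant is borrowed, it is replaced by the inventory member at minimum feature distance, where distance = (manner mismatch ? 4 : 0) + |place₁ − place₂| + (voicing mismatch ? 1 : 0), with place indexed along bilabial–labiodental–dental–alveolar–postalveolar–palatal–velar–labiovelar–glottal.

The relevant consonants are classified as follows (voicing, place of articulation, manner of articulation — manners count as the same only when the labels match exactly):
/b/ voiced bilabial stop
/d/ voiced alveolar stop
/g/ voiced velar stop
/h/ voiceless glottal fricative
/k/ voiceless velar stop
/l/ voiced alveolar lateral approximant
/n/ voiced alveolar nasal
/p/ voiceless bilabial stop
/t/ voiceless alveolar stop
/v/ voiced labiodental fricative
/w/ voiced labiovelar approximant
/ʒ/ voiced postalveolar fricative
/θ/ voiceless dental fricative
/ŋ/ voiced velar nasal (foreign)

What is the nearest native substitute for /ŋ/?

n

/n/ is closest: same manner (nasal), place distance 3 (velar→alveolar), same voicing; total 3. Next closest is /g/ at distance 4.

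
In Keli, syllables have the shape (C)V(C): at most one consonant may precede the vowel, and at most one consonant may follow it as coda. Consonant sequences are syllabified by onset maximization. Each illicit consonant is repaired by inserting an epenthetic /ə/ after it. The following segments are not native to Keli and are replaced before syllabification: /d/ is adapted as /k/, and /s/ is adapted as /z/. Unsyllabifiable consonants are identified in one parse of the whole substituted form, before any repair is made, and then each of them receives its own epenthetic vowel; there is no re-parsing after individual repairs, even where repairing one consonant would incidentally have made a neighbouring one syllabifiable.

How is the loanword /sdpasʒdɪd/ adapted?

Substitution: /s/ → /z/, /d/ → /k/, giving /zkpazʒkɪk/.
Syllabifying with onset maximization leaves /z/, /k/, /ʒ/ stranded (at most one coda consonant is licensed; onsets are limited to one consonant).
Each unlicensed consonant becomes the onset of a new syllable: /z/ → /zə/, /k/ → /kə/, /ʒ/ → /ʒə/.

zəkəpazʒəkɪk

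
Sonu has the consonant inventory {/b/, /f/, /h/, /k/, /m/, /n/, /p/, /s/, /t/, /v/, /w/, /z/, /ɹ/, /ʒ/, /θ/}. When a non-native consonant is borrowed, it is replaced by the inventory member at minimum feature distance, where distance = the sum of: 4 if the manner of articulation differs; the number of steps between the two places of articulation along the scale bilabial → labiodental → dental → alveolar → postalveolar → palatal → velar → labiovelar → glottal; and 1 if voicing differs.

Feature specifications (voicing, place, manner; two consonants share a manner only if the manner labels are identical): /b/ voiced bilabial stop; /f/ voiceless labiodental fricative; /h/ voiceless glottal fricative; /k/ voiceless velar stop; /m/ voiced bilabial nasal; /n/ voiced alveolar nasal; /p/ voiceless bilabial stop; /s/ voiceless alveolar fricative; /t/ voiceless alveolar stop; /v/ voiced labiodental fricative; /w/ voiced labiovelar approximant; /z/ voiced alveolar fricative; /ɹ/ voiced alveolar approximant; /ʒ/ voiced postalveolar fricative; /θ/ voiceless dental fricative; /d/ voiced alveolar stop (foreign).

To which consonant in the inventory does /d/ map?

/t/ is closest: same manner (stop), place distance 0 (alveolar→alveolar), voicing differs (+1); total 1. Next closest is /b/ at distance 3.

t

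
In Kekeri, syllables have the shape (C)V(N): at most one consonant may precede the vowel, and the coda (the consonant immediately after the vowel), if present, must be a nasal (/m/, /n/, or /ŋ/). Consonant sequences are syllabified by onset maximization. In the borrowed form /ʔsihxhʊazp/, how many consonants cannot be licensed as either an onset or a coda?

Syllabifying with onset maximization leaves /ʔ/, /h/, /x/, /z/, /p/ stranded (only a nasal (/m/, /n/, or /ŋ/) is licensed in coda position; onsets are limited to one consonant).

5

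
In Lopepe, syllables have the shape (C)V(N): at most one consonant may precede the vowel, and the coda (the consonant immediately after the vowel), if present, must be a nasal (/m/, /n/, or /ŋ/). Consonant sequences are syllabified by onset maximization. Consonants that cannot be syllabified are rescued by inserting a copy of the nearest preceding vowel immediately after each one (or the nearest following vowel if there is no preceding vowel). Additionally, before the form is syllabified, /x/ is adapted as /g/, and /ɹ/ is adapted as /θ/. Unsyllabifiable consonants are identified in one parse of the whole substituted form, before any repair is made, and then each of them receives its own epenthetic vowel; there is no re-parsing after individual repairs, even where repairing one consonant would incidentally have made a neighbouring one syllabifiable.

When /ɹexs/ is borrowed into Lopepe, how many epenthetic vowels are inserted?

After substitution the input is /θegs/.
The unsyllabifiable consonants are /g/, /s/; each receives one epenthetic vowel.

2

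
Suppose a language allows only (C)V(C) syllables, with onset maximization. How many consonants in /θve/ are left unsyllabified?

Syllabifying with onset maximization leaves /θ/ stranded (at most one coda consonant is licensed; onsets are limited to one consonant).

1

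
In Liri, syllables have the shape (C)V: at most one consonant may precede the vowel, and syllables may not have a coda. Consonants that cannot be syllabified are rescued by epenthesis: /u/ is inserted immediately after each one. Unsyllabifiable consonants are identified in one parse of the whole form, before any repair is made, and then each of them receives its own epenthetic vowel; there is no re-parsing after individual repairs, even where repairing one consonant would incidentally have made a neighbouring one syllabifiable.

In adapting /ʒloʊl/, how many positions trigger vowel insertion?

The unsyllabifiable consonants are /ʒ/, /l/; each receives one epenthetic vowel.

2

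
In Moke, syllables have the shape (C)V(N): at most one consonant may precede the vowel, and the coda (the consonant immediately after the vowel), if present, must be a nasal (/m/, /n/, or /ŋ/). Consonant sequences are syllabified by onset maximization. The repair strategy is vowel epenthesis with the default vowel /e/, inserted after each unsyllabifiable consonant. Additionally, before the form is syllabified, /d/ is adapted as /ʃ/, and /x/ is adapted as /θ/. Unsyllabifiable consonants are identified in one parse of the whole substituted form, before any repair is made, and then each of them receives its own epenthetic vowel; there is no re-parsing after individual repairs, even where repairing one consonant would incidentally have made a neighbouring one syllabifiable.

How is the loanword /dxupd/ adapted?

ʃeθupeʃe

Substitution: /d/ → /ʃ/, /x/ → /θ/, giving /ʃθupʃ/.
Syllabifying with onset maximization leaves /ʃ/, /p/, /ʃ/ stranded (only a nasal (/m/, /n/, or /ŋ/) is licensed in coda position; onsets are limited to one consonant).
Epenthesis after each stranded consonant: /ʃ/ → /ʃe/, /p/ → /pe/, /ʃ/ → /ʃe/.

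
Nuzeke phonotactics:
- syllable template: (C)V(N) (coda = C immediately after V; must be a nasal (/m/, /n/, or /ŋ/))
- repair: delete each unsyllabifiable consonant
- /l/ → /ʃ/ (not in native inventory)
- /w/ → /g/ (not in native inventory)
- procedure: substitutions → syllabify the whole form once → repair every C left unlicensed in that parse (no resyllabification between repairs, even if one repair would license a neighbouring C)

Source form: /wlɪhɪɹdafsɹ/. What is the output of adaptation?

ʃɪhɪda

Substitution: /w/ → /g/, /l/ → /ʃ/, giving /gʃɪhɪɹdafsɹ/.
Syllabifying with onset maximization leaves /g/, /ɹ/, /f/, /s/, /ɹ/ stranded (only a nasal (/m/, /n/, or /ŋ/) is licensed in coda position; onsets are limited to one consonant).
Each unlicensed consonant is deleted: /g/, /ɹ/, /f/, /s/, /ɹ/.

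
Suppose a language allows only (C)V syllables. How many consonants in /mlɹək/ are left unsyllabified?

3

Under (C)V, the unsyllabifiable consonants are /m/, /l/, /k/ (no codas are permitted; onsets are limited to one consonant).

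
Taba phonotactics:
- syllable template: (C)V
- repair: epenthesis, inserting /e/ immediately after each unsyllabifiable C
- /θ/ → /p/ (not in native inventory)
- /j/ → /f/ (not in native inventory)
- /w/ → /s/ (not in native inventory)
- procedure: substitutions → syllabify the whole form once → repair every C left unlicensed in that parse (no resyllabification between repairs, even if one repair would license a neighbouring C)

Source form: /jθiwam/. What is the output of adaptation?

fepisame

Substitution: /j/ → /f/, /θ/ → /p/, /w/ → /s/, giving /fpisam/.
Under (C)V, the unsyllabifiable consonants are /f/, /m/ (no codas are permitted; onsets are limited to one consonant).
Each unlicensed consonant becomes the onset of a new syllable: /f/ → /fe/, /m/ → /me/.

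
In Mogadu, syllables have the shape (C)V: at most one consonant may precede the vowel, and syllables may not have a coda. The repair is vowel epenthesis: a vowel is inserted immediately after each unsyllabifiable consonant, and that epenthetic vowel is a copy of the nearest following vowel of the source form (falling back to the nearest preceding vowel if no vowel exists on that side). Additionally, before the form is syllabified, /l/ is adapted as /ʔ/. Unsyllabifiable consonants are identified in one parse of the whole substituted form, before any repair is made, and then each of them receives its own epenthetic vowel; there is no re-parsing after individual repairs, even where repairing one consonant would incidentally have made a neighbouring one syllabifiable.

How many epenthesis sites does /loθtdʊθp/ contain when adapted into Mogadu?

After substitution the input is /ʔoθtdʊθp/.
The unsyllabifiable consonants are /θ/, /t/, /θ/, /p/; each receives one epenthetic vowel.

4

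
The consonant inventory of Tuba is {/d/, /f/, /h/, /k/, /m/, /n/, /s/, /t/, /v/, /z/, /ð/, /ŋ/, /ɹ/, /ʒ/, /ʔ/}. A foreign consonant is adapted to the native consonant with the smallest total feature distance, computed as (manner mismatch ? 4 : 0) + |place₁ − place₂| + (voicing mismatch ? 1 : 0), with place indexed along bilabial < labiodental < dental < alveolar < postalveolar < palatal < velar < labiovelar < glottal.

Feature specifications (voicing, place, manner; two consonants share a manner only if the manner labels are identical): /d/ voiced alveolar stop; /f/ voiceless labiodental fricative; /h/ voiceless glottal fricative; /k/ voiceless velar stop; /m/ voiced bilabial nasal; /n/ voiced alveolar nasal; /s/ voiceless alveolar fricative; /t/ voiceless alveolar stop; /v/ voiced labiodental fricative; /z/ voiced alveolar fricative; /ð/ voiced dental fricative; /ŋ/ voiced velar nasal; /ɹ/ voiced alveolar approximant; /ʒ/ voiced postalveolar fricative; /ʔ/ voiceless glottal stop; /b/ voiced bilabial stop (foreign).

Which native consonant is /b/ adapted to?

d

/d/ is closest: same manner (stop), place distance 3 (bilabial→alveolar), same voicing; total 3. Next closest is /m/ at distance 4.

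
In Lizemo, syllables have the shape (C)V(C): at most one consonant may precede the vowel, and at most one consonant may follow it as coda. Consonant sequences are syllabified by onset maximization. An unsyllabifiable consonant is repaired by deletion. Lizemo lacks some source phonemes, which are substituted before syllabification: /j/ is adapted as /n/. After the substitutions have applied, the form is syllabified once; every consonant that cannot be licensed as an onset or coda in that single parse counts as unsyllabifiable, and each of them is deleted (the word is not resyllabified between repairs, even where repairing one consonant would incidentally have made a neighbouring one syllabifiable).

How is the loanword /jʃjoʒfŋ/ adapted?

noʒ

Substitution: /j/ → /n/, giving /nʃnoʒfŋ/.
The consonants /n/, /ʃ/, /f/, /ŋ/ cannot be parsed into a legal (C)V(C) syllable (at most one coda consonant is licensed; onsets are limited to one consonant).
Each unlicensed consonant is deleted: /n/, /ʃ/, /f/, /ŋ/.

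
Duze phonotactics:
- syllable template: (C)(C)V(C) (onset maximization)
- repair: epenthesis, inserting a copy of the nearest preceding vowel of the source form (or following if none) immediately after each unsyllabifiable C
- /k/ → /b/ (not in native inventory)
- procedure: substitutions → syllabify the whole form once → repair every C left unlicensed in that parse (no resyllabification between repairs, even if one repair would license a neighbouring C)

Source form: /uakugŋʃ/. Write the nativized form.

Substitution: /k/ → /b/, giving /uabugŋʃ/.
The consonants /ŋ/, /ʃ/ cannot be parsed into a legal (C)(C)V(C) syllable (at most one coda consonant is licensed; onsets may contain at most 2 consonants).
Inserting the epenthetic vowel yields /ŋ/ → /ŋu/, /ʃ/ → /ʃu/.

uabugŋuʃu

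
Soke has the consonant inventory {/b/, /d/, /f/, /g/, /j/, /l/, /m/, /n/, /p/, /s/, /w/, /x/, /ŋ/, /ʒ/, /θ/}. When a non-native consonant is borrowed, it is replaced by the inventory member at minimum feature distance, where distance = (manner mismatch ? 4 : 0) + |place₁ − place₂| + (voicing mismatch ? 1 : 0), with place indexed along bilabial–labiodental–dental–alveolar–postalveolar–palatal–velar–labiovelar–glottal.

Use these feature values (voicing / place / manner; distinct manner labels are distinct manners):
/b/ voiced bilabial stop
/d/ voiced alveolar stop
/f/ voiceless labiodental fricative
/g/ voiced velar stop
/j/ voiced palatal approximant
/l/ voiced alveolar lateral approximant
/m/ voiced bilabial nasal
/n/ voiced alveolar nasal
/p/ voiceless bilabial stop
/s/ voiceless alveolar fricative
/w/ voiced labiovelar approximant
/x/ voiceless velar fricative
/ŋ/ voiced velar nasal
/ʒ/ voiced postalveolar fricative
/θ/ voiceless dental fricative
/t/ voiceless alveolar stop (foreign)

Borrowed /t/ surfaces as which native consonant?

/d/ is closest: same manner (stop), place distance 0 (alveolar→alveolar), voicing differs (+1); total 1. Next closest is /p/ at distance 3.

d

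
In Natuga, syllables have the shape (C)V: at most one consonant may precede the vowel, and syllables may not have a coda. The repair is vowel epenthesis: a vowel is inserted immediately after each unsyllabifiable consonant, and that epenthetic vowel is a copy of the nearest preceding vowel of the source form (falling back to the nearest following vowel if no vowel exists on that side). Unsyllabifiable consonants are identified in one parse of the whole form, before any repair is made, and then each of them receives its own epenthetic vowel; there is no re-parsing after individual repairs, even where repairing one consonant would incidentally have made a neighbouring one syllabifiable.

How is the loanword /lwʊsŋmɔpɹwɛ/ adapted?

lʊwʊsʊŋʊmɔpɔɹɔwɛ

The consonants /l/, /s/, /ŋ/, /p/, /ɹ/ cannot be parsed into a legal (C)V syllable (no codas are permitted; onsets are limited to one consonant).
Epenthesis after each stranded consonant: /l/ → /lʊ/, /s/ → /sʊ/, /ŋ/ → /ŋʊ/, /p/ → /pɔ/, /ɹ/ → /ɹɔ/.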